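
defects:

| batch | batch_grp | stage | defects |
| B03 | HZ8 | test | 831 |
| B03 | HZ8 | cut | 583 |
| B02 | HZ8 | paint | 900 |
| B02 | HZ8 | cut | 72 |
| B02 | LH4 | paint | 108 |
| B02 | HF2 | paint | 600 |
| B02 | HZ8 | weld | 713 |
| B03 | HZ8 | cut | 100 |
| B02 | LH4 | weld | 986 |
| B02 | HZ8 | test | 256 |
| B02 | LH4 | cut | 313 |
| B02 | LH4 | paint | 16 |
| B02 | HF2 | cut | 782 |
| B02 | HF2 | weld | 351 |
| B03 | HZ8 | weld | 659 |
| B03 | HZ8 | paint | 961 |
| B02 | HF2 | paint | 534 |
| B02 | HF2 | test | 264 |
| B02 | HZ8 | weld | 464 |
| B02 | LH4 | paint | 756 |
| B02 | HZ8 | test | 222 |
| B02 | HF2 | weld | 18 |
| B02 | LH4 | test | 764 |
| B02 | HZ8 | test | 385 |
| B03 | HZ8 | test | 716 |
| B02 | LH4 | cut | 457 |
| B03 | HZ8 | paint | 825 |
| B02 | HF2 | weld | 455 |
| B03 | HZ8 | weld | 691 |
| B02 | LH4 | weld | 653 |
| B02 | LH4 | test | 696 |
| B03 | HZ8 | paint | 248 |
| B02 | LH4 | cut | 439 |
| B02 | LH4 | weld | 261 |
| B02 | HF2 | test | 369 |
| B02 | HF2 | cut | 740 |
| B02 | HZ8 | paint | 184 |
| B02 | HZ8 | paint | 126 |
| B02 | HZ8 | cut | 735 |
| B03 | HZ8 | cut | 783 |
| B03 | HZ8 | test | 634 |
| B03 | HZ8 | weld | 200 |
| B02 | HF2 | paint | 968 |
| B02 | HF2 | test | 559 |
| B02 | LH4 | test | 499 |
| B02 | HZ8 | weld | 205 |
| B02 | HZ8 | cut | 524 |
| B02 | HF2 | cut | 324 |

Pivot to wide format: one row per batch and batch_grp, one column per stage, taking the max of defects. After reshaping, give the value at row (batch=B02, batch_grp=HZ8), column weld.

Rows with batch=B02, batch_grp=HZ8 and stage=weld: defects values are 713, 464, 205.
max(713, 464, 205) = 713.

713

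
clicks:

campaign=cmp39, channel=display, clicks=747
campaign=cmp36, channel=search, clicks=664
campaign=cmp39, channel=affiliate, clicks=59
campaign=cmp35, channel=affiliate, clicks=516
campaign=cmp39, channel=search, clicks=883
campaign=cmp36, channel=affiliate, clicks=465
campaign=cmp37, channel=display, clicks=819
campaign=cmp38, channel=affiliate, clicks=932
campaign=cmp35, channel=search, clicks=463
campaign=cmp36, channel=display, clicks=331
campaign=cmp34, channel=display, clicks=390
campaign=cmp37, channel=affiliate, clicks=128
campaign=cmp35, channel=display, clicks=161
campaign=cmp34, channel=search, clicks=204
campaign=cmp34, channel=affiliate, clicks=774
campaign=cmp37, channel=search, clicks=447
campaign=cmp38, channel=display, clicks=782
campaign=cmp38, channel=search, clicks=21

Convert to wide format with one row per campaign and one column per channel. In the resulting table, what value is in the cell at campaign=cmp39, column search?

Wide layout: rows indexed by campaign, columns are the 3 distinct channel values (display, search, affiliate).
Cell (campaign=cmp39, channel=search) draws from the long row where campaign=cmp39 and channel=search, which has clicks=883.

883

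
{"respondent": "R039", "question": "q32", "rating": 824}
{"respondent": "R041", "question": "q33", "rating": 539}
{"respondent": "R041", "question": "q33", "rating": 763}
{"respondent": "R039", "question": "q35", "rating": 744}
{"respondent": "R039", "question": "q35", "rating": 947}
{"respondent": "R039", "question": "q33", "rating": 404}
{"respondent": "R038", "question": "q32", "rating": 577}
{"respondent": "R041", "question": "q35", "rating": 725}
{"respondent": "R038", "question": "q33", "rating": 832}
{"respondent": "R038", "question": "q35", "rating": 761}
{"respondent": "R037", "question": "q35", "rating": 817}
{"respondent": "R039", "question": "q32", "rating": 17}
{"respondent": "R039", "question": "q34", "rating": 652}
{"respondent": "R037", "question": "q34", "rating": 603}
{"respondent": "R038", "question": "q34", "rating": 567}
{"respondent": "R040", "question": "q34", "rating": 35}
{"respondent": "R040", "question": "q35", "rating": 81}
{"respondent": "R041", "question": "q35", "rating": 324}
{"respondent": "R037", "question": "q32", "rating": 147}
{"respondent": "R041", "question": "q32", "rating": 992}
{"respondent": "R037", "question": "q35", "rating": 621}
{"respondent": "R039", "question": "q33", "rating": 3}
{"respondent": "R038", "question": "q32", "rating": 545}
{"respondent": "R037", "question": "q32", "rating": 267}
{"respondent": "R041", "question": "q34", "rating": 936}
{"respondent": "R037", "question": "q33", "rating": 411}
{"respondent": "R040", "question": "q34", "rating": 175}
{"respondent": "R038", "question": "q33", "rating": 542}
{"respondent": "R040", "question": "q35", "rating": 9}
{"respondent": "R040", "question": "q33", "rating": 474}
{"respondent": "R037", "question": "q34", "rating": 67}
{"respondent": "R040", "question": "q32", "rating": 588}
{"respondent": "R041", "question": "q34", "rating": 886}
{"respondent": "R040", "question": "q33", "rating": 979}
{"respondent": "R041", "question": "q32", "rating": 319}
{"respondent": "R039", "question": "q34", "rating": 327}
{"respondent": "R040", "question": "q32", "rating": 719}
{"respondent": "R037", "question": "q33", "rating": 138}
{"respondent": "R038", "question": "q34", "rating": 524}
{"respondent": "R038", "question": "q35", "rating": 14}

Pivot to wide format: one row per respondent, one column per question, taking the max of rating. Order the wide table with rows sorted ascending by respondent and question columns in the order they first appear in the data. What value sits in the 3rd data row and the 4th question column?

With rows sorted ascending by respondent, row 3 is respondent=R039. question columns in first-appearance order: q32, q33, q35, q34; column 4 is q34.
Long rows with respondent=R039, question=q34: max(652, 327) = 652.

652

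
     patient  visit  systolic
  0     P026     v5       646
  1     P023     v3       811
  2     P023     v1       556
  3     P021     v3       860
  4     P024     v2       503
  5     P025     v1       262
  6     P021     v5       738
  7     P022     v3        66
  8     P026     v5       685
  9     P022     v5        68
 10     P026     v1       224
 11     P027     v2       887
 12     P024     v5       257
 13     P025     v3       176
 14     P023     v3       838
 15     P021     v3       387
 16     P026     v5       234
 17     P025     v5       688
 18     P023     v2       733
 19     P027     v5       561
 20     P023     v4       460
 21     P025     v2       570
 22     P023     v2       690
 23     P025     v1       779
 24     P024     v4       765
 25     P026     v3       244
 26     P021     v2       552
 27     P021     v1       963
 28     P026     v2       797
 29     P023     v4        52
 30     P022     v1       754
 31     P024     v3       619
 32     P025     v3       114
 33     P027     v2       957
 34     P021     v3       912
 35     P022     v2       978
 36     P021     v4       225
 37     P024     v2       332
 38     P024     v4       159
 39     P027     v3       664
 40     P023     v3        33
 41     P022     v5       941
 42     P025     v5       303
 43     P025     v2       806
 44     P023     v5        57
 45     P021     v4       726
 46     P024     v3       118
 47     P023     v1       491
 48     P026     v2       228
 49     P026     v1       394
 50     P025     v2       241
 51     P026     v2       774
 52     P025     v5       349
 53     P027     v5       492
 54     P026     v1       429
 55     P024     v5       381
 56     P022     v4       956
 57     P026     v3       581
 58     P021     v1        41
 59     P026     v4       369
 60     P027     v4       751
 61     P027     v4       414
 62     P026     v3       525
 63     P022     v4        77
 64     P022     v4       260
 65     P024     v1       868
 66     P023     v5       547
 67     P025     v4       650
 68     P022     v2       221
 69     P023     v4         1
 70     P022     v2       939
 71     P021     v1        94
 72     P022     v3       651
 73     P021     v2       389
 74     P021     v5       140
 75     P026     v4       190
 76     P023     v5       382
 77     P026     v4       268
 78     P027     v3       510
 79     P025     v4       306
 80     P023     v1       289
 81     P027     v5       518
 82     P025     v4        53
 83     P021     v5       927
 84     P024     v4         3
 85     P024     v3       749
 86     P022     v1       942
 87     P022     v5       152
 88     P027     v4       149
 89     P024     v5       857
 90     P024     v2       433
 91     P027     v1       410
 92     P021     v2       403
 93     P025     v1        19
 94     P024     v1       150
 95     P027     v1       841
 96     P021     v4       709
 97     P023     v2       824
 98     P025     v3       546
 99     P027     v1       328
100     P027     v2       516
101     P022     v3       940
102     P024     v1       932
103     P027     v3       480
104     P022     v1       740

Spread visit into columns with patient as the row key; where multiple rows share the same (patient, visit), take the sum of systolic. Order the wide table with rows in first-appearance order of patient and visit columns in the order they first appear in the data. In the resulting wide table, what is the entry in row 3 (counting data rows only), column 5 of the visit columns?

1660

With rows in first-appearance order of patient, row 3 is patient=P021. visit columns in first-appearance order: v5, v3, v1, v2, v4; column 5 is v4.
Long rows with patient=P021, visit=v4: 225 + 726 + 709 = 1660.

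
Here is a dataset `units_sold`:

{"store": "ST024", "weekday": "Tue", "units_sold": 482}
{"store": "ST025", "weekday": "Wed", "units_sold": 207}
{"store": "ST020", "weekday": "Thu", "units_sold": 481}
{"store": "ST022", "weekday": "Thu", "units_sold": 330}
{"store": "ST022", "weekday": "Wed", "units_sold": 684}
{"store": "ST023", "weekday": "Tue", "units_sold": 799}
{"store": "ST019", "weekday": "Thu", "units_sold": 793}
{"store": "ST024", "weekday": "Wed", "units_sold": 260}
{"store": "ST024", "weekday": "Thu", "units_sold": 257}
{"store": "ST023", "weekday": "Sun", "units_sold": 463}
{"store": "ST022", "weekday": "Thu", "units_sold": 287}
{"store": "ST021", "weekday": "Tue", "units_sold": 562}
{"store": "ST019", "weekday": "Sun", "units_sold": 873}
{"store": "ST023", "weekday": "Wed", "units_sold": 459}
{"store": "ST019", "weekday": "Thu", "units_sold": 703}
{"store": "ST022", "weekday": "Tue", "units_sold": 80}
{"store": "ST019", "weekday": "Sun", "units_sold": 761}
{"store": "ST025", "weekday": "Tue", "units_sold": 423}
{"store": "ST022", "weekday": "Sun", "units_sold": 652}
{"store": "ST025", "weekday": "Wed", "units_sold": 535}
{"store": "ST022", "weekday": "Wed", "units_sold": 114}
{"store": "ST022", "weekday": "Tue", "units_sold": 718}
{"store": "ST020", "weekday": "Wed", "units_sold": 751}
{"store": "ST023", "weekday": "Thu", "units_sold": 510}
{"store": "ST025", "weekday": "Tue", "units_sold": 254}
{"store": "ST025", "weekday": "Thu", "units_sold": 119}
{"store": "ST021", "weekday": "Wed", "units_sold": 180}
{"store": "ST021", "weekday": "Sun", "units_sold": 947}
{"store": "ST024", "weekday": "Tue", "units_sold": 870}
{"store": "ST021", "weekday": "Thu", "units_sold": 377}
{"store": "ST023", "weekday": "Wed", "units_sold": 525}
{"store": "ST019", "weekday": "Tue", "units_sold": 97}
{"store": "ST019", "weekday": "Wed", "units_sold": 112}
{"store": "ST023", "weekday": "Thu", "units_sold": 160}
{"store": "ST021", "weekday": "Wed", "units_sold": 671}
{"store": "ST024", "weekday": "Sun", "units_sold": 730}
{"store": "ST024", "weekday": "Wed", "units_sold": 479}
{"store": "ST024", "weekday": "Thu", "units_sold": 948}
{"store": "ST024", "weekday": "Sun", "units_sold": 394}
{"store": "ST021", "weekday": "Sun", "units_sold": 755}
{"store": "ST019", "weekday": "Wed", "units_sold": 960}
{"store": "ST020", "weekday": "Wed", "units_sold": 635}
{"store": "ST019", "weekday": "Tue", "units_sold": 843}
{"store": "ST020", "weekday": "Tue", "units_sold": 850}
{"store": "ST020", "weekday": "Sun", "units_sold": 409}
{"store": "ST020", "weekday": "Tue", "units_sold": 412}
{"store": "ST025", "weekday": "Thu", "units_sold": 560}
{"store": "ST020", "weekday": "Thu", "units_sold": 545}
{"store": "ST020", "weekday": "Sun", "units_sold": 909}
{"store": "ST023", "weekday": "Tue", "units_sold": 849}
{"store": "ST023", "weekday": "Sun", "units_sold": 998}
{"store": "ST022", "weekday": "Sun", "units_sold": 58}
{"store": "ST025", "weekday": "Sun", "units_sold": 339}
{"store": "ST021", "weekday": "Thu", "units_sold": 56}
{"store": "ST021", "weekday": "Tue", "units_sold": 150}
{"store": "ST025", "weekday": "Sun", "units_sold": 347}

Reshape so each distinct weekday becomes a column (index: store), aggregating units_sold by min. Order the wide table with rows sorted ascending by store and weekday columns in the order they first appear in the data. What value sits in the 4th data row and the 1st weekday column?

80

With rows sorted ascending by store, row 4 is store=ST022. weekday columns in first-appearance order: Tue, Wed, Thu, Sun; column 1 is Tue.
Long rows with store=ST022, weekday=Tue: min(80, 718) = 80.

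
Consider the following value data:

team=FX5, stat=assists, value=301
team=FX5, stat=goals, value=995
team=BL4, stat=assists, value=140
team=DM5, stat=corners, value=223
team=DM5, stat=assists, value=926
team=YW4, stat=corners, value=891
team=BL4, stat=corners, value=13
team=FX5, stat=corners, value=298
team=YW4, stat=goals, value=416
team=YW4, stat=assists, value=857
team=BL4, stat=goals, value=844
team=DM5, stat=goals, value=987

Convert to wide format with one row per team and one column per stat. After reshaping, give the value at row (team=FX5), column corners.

298

Wide layout: rows indexed by team, columns are the 3 distinct stat values (assists, goals, corners).
Cell (team=FX5, stat=corners) draws from the long row where team=FX5 and stat=corners, which has value=298.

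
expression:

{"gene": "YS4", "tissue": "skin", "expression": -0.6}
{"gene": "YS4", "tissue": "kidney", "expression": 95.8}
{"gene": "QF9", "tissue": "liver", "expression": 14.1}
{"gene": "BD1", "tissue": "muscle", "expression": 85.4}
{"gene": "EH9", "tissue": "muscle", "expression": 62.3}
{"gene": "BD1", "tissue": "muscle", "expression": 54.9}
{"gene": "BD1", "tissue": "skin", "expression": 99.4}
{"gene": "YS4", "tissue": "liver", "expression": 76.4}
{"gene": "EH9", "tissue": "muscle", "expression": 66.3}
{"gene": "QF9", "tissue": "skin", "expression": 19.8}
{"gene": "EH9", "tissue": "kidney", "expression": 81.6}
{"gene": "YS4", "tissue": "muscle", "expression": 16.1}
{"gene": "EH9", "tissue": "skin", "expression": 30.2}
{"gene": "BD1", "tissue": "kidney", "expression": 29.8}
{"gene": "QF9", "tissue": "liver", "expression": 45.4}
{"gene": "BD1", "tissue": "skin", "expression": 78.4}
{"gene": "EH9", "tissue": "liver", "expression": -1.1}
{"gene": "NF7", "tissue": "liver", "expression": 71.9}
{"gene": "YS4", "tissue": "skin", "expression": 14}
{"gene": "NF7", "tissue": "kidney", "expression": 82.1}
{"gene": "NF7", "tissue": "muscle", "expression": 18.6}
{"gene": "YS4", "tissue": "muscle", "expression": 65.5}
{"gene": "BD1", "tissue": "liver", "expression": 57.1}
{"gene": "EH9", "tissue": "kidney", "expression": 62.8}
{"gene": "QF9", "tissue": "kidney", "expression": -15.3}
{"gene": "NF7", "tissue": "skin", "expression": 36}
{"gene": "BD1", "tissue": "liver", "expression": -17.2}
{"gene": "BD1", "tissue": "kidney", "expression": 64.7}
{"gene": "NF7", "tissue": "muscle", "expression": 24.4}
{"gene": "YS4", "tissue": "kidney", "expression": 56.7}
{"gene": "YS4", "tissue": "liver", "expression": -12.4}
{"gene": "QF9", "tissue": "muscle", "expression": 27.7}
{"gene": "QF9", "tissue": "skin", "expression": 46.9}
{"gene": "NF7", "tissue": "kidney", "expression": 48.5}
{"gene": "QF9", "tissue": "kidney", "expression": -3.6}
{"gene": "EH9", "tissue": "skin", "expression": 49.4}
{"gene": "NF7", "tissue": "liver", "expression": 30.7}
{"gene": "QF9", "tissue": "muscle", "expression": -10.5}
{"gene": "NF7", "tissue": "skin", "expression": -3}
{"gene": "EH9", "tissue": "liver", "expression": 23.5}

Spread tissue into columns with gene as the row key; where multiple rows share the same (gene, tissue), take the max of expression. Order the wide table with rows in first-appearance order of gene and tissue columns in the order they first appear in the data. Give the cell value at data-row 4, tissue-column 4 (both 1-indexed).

66.3

With rows in first-appearance order of gene, row 4 is gene=EH9. tissue columns in first-appearance order: skin, kidney, liver, muscle; column 4 is muscle.
Long rows with gene=EH9, tissue=muscle: max(62.3, 66.3) = 66.3.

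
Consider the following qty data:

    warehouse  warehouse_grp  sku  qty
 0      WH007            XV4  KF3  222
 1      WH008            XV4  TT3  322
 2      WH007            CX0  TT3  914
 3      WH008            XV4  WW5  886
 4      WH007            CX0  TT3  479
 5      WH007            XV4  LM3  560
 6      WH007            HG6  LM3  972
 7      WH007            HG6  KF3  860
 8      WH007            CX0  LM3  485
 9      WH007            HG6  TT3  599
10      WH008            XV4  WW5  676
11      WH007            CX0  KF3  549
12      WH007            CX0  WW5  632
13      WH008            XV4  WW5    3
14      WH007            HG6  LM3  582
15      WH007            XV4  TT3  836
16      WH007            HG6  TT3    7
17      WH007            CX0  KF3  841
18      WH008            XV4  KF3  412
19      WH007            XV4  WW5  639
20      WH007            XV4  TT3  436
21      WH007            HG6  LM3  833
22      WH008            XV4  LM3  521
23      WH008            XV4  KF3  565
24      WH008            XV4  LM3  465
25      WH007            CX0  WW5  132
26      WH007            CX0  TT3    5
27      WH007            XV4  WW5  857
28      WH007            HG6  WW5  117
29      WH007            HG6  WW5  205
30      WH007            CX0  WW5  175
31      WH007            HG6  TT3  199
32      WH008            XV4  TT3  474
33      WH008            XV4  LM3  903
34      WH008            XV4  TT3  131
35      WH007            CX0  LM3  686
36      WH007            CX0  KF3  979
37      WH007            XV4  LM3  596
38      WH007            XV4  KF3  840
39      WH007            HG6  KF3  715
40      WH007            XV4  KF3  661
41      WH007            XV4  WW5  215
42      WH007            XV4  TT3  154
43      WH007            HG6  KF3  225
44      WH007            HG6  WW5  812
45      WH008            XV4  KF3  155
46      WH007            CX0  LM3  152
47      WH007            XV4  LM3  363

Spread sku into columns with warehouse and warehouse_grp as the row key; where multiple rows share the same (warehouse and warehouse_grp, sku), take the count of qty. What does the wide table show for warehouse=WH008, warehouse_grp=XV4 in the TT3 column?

3

Rows with warehouse=WH008, warehouse_grp=XV4 and sku=TT3: qty values are 322, 474, 131.
3 rows match — count = 3.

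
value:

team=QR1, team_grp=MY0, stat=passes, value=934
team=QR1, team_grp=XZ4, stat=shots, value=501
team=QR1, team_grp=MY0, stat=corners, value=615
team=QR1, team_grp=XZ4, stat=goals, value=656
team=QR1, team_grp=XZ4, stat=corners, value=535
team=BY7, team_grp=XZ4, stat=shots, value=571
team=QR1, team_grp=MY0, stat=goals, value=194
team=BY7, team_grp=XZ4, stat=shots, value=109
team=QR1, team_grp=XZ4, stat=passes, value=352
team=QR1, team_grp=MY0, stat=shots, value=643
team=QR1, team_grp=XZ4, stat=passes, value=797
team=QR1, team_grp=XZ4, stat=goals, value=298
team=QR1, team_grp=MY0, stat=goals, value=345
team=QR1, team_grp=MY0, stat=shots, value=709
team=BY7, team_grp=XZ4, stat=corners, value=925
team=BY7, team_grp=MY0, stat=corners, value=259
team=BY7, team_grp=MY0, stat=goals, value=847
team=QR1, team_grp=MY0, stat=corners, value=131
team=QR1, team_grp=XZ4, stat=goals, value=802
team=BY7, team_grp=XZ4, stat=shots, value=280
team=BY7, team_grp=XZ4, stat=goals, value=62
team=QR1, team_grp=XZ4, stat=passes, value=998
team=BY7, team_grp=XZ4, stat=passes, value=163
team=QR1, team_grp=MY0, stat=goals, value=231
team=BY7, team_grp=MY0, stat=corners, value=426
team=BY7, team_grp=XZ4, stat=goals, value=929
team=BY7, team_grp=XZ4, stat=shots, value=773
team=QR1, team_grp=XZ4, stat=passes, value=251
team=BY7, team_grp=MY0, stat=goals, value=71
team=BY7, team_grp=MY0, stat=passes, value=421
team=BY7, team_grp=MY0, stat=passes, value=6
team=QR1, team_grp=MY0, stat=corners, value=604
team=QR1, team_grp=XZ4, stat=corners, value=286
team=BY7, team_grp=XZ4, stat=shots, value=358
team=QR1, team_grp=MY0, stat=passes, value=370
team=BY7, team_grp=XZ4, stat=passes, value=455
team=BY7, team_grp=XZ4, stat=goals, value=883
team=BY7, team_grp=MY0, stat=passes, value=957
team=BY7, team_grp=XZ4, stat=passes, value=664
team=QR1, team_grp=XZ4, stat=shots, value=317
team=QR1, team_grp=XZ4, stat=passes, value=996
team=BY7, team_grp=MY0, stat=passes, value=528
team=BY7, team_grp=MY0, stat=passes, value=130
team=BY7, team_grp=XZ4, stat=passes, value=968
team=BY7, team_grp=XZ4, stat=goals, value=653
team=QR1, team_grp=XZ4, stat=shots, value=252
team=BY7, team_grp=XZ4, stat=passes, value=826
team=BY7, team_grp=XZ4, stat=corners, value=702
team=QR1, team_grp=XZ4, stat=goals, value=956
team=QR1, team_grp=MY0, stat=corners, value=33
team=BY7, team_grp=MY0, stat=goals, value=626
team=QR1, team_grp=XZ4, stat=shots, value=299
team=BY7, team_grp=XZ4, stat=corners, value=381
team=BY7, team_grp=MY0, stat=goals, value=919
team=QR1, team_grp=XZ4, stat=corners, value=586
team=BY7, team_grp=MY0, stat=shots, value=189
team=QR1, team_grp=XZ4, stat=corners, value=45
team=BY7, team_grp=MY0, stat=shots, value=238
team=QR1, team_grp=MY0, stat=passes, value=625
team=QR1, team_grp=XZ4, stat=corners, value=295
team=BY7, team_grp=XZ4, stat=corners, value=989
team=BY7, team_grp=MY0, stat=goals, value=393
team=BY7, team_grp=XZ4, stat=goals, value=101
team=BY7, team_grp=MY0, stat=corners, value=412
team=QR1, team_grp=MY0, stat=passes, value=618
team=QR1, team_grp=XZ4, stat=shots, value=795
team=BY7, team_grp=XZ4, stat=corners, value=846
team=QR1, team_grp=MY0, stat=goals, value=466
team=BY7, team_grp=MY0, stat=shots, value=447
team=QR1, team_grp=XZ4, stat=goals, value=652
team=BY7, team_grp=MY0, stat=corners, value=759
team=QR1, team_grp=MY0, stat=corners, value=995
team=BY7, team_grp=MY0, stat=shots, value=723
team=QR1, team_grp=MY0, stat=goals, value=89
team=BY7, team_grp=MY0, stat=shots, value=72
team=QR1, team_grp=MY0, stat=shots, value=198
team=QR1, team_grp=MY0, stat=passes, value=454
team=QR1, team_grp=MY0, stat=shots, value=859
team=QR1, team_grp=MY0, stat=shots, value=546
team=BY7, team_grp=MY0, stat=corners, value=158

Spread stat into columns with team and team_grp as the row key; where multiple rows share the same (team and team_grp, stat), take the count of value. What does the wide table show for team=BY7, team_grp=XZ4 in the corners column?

Rows with team=BY7, team_grp=XZ4 and stat=corners: value values are 925, 702, 381, 989, 846.
5 rows match — count = 5.

5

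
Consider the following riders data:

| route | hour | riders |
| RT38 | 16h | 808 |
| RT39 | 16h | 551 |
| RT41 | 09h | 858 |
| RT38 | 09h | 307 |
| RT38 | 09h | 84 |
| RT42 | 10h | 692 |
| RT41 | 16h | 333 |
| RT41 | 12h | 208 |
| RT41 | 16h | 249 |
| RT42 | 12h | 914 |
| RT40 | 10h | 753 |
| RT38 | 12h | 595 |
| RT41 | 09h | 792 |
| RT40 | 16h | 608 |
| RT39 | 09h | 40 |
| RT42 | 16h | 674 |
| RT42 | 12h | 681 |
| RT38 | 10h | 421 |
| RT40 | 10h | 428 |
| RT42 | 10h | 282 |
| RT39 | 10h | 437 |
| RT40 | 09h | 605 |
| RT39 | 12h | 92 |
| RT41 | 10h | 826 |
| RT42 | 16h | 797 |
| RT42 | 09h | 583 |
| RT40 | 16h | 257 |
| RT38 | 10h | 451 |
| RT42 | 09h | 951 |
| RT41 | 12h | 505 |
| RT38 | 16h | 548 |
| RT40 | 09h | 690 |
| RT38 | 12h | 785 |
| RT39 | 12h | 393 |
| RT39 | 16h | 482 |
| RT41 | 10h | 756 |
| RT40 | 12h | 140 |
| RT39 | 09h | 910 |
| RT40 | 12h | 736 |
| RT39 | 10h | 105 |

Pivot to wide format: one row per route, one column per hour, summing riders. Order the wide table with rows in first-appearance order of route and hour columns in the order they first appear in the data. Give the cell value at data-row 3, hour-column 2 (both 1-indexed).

1650

With rows in first-appearance order of route, row 3 is route=RT41. hour columns in first-appearance order: 16h, 09h, 10h, 12h; column 2 is 09h.
Long rows with route=RT41, hour=09h: 858 + 792 = 1650.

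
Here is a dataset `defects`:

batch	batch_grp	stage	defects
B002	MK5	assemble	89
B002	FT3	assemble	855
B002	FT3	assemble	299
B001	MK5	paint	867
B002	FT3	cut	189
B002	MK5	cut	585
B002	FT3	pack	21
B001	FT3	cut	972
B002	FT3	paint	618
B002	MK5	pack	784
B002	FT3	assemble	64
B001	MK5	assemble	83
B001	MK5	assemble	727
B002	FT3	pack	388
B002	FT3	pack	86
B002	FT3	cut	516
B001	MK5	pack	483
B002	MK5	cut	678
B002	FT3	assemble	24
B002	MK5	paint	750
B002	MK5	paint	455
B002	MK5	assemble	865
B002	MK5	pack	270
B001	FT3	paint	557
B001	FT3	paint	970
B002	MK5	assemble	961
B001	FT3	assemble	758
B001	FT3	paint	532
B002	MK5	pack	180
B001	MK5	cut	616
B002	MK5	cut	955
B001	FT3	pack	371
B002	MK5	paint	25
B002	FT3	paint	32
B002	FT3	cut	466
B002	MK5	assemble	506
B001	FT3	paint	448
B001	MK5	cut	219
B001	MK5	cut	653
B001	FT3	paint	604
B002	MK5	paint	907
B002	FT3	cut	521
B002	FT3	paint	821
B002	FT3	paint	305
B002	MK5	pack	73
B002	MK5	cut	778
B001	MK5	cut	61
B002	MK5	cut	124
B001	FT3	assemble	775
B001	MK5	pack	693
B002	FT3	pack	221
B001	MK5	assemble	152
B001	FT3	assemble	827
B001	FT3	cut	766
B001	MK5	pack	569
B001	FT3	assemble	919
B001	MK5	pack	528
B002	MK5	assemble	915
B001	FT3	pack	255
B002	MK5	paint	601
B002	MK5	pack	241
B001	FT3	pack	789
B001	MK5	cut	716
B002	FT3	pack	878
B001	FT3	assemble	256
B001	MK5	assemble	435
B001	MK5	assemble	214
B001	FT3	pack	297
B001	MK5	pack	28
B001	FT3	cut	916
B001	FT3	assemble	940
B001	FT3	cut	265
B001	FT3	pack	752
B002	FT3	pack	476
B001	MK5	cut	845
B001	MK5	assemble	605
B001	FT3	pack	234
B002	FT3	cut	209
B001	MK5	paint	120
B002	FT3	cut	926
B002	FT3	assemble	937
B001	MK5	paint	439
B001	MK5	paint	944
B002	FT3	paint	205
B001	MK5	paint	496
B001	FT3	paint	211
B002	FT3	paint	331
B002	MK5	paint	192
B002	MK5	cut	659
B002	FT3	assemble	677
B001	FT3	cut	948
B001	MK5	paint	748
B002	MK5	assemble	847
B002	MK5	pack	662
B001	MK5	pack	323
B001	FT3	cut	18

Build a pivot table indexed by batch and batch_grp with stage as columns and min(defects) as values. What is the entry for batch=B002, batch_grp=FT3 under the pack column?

Rows with batch=B002, batch_grp=FT3 and stage=pack: defects values are 21, 388, 86, 221, 878, 476.
min(21, 388, 86, 221, 878, 476) = 21.

21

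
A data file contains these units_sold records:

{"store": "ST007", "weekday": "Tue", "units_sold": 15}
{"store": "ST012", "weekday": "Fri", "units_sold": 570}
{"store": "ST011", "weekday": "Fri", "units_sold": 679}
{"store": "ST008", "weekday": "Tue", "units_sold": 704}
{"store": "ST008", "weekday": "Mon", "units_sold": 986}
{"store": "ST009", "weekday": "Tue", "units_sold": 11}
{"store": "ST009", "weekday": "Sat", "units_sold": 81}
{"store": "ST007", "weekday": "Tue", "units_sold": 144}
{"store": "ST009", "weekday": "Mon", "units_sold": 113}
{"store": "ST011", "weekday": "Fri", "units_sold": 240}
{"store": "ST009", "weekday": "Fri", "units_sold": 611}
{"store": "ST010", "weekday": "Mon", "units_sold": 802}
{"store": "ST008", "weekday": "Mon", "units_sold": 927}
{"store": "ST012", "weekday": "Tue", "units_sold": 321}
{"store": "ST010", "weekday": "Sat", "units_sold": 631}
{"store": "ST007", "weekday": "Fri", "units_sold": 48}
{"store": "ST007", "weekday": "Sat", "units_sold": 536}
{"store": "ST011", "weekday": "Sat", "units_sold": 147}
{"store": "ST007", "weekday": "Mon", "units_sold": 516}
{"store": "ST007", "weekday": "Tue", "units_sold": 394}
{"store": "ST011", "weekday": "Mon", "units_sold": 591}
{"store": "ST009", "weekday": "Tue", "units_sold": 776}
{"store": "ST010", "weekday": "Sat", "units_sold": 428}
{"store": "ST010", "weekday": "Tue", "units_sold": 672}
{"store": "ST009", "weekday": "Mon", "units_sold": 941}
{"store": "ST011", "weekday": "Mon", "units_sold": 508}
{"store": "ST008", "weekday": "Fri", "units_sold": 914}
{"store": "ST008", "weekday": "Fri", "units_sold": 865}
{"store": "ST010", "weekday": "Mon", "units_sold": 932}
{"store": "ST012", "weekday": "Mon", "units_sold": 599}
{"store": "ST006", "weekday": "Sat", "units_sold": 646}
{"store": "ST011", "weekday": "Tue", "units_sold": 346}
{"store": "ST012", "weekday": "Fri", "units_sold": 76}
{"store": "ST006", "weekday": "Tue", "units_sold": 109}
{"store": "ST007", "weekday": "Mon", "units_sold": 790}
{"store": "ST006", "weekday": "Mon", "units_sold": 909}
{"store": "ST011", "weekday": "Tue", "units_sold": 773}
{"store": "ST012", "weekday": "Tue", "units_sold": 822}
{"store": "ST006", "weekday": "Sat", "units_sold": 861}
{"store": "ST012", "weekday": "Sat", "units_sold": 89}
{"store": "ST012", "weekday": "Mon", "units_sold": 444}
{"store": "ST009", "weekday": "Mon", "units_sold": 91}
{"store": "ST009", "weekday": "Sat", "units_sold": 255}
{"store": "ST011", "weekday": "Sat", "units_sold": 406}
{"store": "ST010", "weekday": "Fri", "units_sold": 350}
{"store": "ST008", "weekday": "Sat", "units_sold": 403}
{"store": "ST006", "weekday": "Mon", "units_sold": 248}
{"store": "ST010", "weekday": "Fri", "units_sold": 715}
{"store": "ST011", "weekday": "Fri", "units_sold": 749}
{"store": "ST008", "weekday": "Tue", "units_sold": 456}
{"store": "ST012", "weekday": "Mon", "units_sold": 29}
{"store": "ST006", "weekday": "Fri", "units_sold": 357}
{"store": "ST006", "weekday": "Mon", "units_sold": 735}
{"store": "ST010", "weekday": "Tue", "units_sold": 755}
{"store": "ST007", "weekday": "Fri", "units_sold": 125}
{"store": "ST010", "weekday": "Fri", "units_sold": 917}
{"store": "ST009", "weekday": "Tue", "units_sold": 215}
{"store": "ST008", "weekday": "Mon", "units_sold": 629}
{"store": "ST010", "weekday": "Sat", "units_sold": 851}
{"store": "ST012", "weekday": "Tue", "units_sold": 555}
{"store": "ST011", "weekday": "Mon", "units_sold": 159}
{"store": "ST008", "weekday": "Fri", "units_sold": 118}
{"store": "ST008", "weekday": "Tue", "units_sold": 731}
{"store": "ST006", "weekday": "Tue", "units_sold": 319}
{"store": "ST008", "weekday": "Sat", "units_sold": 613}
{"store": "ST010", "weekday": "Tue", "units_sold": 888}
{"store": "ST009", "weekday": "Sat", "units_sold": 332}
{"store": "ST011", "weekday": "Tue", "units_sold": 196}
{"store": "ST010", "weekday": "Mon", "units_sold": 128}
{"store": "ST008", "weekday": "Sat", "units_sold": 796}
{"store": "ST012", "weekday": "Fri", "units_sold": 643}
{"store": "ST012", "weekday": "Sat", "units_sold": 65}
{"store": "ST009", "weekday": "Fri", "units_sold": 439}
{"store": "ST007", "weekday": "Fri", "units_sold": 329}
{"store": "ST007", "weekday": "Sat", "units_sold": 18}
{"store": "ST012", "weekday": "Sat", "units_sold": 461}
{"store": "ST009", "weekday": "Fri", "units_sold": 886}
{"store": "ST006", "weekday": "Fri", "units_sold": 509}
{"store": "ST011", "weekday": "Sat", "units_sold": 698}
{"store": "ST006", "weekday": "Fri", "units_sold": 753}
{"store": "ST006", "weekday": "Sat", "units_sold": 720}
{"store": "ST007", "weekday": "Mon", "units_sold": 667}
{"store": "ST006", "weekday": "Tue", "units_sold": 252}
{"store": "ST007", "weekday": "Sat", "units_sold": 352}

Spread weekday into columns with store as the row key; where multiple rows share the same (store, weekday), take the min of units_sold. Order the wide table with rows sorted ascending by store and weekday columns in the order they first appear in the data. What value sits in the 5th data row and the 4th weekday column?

428

With rows sorted ascending by store, row 5 is store=ST010. weekday columns in first-appearance order: Tue, Fri, Mon, Sat; column 4 is Sat.
Long rows with store=ST010, weekday=Sat: min(631, 428, 851) = 428.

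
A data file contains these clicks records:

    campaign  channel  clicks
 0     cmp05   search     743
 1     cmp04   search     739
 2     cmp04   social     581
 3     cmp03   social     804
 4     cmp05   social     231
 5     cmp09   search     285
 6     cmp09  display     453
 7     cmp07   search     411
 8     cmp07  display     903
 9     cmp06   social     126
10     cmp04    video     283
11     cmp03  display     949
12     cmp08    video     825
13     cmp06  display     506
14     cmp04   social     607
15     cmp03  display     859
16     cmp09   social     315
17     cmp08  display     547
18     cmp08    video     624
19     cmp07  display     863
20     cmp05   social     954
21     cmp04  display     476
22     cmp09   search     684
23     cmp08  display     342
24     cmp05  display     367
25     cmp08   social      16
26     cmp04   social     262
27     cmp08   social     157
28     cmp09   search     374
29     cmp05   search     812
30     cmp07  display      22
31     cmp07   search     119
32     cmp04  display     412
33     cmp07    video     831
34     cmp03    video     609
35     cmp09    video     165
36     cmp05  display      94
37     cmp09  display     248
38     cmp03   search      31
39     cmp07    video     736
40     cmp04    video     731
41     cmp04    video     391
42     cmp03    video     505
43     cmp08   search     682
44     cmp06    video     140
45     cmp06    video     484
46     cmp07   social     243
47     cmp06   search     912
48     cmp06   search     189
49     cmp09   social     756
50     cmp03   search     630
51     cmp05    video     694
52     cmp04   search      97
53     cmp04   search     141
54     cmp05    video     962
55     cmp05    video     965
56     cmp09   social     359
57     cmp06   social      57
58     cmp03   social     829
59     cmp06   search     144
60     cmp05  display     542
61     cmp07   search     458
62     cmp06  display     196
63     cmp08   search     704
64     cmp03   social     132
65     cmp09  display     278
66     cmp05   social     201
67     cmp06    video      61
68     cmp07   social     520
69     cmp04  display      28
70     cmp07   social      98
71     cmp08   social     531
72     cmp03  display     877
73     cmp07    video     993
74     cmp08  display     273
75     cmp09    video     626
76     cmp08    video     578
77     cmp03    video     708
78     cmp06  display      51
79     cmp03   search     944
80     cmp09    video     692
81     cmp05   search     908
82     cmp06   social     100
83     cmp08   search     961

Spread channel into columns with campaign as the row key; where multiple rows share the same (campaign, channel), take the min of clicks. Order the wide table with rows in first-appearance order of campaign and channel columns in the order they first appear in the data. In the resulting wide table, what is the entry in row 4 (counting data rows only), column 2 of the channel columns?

With rows in first-appearance order of campaign, row 4 is campaign=cmp09. channel columns in first-appearance order: search, social, display, video; column 2 is social.
Long rows with campaign=cmp09, channel=social: min(315, 756, 359) = 315.

315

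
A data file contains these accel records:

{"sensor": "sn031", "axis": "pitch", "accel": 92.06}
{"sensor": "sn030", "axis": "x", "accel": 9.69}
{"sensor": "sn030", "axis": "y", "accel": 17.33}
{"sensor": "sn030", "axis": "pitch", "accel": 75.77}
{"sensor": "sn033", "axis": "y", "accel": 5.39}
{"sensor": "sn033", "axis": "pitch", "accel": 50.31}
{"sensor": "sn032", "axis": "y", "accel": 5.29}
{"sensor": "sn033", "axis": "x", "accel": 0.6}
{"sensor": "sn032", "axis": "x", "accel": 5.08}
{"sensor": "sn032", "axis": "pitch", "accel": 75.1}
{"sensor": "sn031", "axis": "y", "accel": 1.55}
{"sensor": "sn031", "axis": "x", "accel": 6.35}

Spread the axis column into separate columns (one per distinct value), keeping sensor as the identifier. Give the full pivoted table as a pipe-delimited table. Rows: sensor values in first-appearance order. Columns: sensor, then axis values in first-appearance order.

Columns: sensor plus the 3 distinct axis values (pitch, x, y).
For example, row sn031 column pitch takes accel=92.06 from the long row (sn031, pitch).

| sensor | pitch | x | y |
| sn031 | 92.06 | 6.35 | 1.55 |
| sn030 | 75.77 | 9.69 | 17.33 |
| sn033 | 50.31 | 0.6 | 5.39 |
| sn032 | 75.1 | 5.08 | 5.29 |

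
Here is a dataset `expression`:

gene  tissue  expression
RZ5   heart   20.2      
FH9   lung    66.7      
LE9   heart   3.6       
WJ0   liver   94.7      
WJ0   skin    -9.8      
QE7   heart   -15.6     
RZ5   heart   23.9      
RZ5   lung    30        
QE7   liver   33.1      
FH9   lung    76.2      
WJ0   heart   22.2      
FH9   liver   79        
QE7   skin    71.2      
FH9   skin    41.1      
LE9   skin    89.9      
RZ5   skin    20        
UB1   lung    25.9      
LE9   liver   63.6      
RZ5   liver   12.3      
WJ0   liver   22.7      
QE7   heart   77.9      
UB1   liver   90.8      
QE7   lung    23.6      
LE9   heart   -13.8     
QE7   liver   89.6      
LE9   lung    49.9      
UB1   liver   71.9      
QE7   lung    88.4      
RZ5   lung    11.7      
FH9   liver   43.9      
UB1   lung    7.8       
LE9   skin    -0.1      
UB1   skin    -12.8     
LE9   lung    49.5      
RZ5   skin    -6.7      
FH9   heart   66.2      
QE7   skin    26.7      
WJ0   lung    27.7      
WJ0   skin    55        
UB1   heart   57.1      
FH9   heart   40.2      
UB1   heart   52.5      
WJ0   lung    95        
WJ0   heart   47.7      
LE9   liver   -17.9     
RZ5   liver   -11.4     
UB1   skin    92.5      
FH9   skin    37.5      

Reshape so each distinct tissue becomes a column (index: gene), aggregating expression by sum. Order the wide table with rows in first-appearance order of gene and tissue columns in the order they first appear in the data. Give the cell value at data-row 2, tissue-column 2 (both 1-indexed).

142.9

With rows in first-appearance order of gene, row 2 is gene=FH9. tissue columns in first-appearance order: heart, lung, liver, skin; column 2 is lung.
Long rows with gene=FH9, tissue=lung: 66.7 + 76.2 = 142.9.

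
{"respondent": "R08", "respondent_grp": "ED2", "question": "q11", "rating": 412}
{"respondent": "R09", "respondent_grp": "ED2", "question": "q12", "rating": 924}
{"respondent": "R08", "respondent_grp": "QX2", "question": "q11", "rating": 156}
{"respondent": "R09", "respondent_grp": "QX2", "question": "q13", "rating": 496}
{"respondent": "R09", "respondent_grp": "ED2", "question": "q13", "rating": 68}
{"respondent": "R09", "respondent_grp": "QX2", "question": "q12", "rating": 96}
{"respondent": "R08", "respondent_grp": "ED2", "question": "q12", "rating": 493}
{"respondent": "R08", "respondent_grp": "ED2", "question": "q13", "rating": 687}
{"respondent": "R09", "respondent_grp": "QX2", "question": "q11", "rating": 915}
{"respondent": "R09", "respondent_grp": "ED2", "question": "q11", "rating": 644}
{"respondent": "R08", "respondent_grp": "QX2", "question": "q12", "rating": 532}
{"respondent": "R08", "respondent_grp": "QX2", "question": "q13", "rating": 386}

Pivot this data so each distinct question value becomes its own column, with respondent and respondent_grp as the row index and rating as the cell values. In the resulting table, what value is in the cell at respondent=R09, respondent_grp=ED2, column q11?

Wide layout: rows indexed by respondent and respondent_grp, columns are the 3 distinct question values (q11, q12, q13).
Cell (respondent=R09, respondent_grp=ED2, question=q11) draws from the long row where respondent=R09, respondent_grp=ED2 and question=q11, which has rating=644.

644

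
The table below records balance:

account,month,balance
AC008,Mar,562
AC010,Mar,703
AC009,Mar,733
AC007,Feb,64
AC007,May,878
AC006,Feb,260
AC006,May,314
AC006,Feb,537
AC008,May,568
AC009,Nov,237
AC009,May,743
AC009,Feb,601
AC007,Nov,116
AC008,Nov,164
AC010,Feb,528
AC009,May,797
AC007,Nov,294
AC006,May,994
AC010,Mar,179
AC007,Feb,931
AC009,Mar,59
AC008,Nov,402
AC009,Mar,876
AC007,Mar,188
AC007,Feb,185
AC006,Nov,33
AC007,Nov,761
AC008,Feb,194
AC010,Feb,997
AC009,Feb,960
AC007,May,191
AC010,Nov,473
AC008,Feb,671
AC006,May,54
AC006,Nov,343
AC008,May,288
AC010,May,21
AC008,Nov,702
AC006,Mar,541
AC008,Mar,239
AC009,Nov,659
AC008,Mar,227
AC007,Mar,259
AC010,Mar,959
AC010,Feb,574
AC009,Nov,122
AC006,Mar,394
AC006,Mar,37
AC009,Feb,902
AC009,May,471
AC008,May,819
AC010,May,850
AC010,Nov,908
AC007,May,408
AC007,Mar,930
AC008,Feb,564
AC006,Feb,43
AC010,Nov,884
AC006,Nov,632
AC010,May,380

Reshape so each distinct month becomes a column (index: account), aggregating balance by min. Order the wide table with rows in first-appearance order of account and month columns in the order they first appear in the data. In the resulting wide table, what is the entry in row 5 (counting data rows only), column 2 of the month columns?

43

With rows in first-appearance order of account, row 5 is account=AC006. month columns in first-appearance order: Mar, Feb, May, Nov; column 2 is Feb.
Long rows with account=AC006, month=Feb: min(260, 537, 43) = 43.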